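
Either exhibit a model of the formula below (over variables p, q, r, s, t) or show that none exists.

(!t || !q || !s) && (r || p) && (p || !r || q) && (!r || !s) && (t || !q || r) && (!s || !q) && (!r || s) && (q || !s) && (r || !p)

Case r = true:
Unit clause (!s) forces s = false.
Now (s) is unsatisfied and unit — conflict.
That branch fails; take r = false instead.
Unit clause (p) forces p = true.
Now (!p) is unsatisfied and unit — conflict.
Either choice for r ends in contradiction.

UNSATISFIABLE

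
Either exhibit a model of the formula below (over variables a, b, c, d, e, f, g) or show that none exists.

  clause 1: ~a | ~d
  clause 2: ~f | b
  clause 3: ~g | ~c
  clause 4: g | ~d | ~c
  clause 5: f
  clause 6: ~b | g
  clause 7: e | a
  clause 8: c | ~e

a=1, b=1, c=0, d=0, e=0, f=1, g=1

(f) alone gives f = 1.
(b) alone gives b = 1.
(g) alone gives g = 1.
(~c) alone gives c = 0.
(~e) alone gives e = 0.
(a) alone gives a = 1.
(~d) alone gives d = 0.
This assignment satisfies each clause.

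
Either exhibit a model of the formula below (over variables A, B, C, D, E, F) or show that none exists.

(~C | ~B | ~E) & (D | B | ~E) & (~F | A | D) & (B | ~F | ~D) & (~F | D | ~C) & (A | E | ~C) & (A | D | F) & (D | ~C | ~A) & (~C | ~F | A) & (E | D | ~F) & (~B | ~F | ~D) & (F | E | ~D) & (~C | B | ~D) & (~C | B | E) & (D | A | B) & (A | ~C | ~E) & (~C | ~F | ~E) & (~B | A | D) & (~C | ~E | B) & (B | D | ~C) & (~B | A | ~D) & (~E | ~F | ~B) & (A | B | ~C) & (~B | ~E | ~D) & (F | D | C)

A: 1, B: 0, C: 0, D: 1, E: 1, F: 0

Branch on C: set C = 0.
Branch on F: set F = 0.
The clause (D) is unit, so D = 1.
The clause (E) is unit, so E = 1.
The clause (~B) is unit, so B = 0.
Every clause is now satisfied; A is unconstrained.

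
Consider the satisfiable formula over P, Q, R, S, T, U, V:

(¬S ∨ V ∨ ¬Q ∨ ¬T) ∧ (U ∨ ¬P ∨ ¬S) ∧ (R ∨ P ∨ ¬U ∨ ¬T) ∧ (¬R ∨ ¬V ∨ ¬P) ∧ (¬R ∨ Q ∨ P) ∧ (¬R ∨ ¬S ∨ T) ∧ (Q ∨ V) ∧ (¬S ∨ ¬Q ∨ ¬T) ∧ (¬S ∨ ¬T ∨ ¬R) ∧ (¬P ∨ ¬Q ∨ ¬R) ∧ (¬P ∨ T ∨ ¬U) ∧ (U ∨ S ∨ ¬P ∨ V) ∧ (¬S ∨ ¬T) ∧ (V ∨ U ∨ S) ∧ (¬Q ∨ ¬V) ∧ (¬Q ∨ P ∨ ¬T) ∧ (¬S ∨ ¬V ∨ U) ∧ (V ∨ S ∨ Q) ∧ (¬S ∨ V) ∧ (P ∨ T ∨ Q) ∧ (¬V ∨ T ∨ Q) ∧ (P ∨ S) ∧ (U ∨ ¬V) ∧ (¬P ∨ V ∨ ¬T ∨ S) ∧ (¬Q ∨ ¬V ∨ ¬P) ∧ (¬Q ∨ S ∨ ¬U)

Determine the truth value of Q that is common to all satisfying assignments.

Suppose Q = True.
The clause (¬V) is unit, so V = False.
The clause (¬S) is unit, so S = False.
The clause (U) is unit, so U = True.
Now (¬U) is unsatisfied and unit — conflict.
So every satisfying assignment has Q = False.

False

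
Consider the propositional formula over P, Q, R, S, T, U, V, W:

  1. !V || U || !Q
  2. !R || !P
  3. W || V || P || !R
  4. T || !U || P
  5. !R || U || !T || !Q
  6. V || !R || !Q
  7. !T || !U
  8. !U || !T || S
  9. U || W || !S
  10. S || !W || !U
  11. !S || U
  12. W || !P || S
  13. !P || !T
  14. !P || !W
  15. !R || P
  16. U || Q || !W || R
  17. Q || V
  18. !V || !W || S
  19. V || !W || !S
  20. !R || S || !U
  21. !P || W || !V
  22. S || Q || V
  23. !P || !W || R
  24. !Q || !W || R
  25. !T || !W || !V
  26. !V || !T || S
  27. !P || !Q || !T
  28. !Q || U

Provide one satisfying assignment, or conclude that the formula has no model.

Case R = false:
Case T = false:
Case U = false:
The clause (!S) is unit, so S = false.
The clause (!Q) is unit, so Q = false.
The clause (!W) is unit, so W = false.
The clause (!P) is unit, so P = false.
The clause (V) is unit, so V = true.
All clauses are satisfied.

P=false,  Q=false,  R=false,  S=false,  T=false,  U=false,  V=true,  W=false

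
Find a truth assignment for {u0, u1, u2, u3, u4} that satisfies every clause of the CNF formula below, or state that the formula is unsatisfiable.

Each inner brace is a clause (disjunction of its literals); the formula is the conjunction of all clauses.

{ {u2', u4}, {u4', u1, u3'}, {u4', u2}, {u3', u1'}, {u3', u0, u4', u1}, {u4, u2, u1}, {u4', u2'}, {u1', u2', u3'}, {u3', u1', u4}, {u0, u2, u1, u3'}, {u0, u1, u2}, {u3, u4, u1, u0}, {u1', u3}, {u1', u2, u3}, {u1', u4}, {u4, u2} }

UNSATISFIABLE

Suppose u2 = 0.
Unit clause (u4') forces u4 = 0.
Now (u4) is unsatisfied and unit — conflict.
So u2 must be the other value — set u2 = 1.
Unit clause (u4) forces u4 = 1.
Now (u4') is unsatisfied and unit — conflict.
Both values of u2 lead to a conflict.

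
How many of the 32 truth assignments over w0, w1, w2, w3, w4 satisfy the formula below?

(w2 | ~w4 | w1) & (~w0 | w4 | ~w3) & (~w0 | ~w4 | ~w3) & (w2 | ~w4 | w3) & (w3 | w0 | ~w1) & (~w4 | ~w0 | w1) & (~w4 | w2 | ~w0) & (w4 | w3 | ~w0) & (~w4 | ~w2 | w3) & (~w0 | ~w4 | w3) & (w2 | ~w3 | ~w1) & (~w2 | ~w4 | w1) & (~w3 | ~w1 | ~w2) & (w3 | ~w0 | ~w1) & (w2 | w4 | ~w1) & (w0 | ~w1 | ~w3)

There are 2^5 = 32 truth assignments over (w0, w1, w2, w3, w4).
Split on w4. With w4 = 1, the clauses containing w4 are satisfied and ~w4 drops from the rest; 0 of the 2^4 = 16 assignments to the other variables satisfy what remains.
With w4 = 0, by the same count on the reduced clause set, 4 assignments work.
Total: 0 + 4 = 4.

4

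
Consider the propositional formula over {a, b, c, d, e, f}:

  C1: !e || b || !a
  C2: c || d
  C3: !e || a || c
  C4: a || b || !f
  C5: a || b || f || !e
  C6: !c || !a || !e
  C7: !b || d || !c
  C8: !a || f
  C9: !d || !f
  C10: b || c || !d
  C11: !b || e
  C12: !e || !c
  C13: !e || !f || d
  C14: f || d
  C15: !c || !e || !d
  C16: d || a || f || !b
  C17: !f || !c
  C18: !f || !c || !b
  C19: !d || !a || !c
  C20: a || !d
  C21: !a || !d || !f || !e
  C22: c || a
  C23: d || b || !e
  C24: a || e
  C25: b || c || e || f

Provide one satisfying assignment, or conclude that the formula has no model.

Branch on c: set c = true.
Unit clause (!e) forces e = false.
Unit clause (!b) forces b = false.
Unit clause (!f) forces f = false.
Unit clause (!a) forces a = false.
That conflicts with the unit clause (a).
Backtrack on c: now try c = false.
Unit clause (d) forces d = true.
Unit clause (!f) forces f = false.
Unit clause (!a) forces a = false.
That conflicts with the unit clause (a).
Neither c = true nor c = false works.

UNSATISFIABLE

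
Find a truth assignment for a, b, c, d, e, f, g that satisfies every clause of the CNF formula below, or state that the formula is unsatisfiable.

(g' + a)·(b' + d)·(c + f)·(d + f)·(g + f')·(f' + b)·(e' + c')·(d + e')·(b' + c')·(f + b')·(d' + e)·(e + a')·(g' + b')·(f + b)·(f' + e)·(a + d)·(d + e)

Try g = 0.
The clause (f') is unit, so f = 0.
The clause (c) is unit, so c = 1.
The clause (d) is unit, so d = 1.
The clause (e') is unit, so e = 0.
Now (e) is unsatisfied and unit — conflict.
Backtrack on g: now try g = 1.
The clause (a) is unit, so a = 1.
The clause (e) is unit, so e = 1.
The clause (c') is unit, so c = 0.
The clause (f) is unit, so f = 1.
The clause (b) is unit, so b = 1.
Now (b') is unsatisfied and unit — conflict.
Both values of g lead to a conflict.

UNSATISFIABLE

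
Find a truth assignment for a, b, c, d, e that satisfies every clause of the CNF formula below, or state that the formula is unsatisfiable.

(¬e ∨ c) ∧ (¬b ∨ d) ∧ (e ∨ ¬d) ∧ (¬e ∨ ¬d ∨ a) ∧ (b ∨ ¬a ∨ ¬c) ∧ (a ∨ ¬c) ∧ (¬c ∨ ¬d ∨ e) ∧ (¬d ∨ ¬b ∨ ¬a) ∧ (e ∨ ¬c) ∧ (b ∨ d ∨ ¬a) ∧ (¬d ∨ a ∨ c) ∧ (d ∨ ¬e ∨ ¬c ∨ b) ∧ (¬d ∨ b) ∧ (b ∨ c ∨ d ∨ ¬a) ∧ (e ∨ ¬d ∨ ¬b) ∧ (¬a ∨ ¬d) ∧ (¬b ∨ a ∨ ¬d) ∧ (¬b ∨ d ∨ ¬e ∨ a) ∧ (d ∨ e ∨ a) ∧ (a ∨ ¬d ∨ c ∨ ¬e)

Suppose e = False.
From the singleton clause (¬d), d = False.
From the singleton clause (¬b), b = False.
From the singleton clause (¬c), c = False.
From the singleton clause (¬a), a = False.
Now (a) is unsatisfied and unit — conflict.
Undo e and try e = True.
From the singleton clause (c), c = True.
From the singleton clause (a), a = True.
From the singleton clause (b), b = True.
From the singleton clause (d), d = True.
Now (¬d) is unsatisfied and unit — conflict.
Both values of e lead to a conflict.

UNSATISFIABLE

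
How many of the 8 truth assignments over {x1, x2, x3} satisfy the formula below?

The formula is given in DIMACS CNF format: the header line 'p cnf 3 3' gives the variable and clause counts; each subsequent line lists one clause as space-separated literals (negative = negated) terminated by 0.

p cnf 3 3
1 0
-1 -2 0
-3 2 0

1

There are 2^3 = 8 truth assignments over (x1, x2, x3).
Check each against the 3 clauses (columns in the order x1, x2, x3):
  F F F  ✗ fails (x1)
  F F T  ✗ fails (x1)
  F T F  ✗ fails (x1)
  F T T  ✗ fails (x1)
  T F F  ✓ satisfies all
  T F T  ✗ fails (¬x3 ∨ x2)
  T T F  ✗ fails (¬x1 ∨ ¬x2)
  T T T  ✗ fails (¬x1 ∨ ¬x2)
1 of the 8 rows is a model.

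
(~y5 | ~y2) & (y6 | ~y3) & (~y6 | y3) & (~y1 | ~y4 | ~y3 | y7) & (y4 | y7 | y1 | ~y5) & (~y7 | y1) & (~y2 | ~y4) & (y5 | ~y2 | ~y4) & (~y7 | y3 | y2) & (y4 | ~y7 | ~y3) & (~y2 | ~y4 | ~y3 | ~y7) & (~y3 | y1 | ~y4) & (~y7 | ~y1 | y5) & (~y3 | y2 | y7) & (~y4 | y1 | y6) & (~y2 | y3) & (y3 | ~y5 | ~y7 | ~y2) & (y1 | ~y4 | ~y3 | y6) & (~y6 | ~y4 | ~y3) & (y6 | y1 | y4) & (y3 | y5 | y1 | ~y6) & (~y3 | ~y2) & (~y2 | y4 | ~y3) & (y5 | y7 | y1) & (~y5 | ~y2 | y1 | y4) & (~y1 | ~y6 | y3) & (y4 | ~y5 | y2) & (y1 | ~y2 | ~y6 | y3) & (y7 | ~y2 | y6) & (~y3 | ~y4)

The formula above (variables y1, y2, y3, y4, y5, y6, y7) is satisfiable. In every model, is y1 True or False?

Suppose y1 = 0.
From the singleton clause (~y7), y7 = 0.
From the singleton clause (y5), y5 = 1.
From the singleton clause (~y2), y2 = 0.
From the singleton clause (y4), y4 = 1.
From the singleton clause (~y3), y3 = 0.
From the singleton clause (~y6), y6 = 0.
That conflicts with the unit clause (y6).
So every satisfying assignment has y1 = True.

True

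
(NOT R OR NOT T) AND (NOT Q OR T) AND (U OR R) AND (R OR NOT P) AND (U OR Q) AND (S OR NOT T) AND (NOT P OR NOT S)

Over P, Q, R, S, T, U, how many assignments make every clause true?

There are 2^6 = 64 truth assignments over (P, Q, R, S, T, U).
Split on Q. With Q = true, the clauses containing Q are satisfied and NOT Q drops from the rest; 1 of the 2^5 = 32 assignments to the other variables satisfy what remains.
With Q = false, by the same count on the reduced clause set, 6 assignments work.
Total: 1 + 6 = 7.

7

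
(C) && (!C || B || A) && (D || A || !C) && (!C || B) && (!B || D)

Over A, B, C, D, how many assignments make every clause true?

2

There are 2^4 = 16 truth assignments over (A, B, C, D).
Check each against the 5 clauses (columns in the order A, B, C, D):
  F F F F  ✗ fails (C)
  F F F T  ✗ fails (C)
  F F T F  ✗ fails (!C || B || A)
  F F T T  ✗ fails (!C || B || A)
  F T F F  ✗ fails (C)
  F T F T  ✗ fails (C)
  F T T F  ✗ fails (D || A || !C)
  F T T T  ✓ satisfies all
  T F F F  ✗ fails (C)
  T F F T  ✗ fails (C)
  T F T F  ✗ fails (!C || B)
  T F T T  ✗ fails (!C || B)
  T T F F  ✗ fails (C)
  T T F T  ✗ fails (C)
  T T T F  ✗ fails (!B || D)
  T T T T  ✓ satisfies all
2 of the 16 rows are models.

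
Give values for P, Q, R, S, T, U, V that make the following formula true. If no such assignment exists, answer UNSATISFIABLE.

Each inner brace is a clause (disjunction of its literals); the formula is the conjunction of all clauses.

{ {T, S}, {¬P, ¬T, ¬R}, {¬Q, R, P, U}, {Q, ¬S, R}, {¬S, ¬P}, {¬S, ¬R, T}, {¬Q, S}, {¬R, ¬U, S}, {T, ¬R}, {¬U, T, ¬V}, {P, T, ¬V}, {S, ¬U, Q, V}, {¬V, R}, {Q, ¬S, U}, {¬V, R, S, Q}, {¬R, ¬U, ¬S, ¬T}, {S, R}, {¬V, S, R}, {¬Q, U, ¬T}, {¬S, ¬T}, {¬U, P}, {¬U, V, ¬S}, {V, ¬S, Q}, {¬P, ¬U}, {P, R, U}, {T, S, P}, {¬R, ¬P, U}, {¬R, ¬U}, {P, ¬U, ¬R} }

P=False,  Q=False,  R=True,  S=False,  T=True,  U=False,  V=False

Case T = True:
Unit clause (¬S) forces S = False.
Unit clause (¬Q) forces Q = False.
Unit clause (R) forces R = True.
Unit clause (¬P) forces P = False.
Unit clause (¬U) forces U = False.
Every clause is now satisfied; V is unconstrained.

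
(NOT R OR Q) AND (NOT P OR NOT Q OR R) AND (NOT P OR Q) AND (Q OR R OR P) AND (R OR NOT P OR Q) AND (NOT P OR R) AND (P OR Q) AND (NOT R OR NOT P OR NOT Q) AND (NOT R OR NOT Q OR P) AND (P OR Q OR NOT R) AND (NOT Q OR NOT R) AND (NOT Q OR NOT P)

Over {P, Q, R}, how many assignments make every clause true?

There are 2^3 = 8 truth assignments over (P, Q, R).
Split on P. With P = true, the clauses containing P are satisfied and NOT P drops from the rest; 0 of the 2^2 = 4 assignments to the other variables satisfy what remains.
With P = false, by the same count on the reduced clause set, 1 assignment works.
Total: 0 + 1 = 1.

1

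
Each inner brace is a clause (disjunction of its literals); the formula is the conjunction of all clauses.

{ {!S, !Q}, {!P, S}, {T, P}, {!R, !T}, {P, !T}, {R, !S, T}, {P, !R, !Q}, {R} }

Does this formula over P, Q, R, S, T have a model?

Unit clause (R) forces R = true.
Unit clause (!T) forces T = false.
Unit clause (P) forces P = true.
Unit clause (S) forces S = true.
Unit clause (!Q) forces Q = false.
All clauses are satisfied.
A satisfying assignment: P=true,  Q=false,  R=true,  S=true,  T=false.

Yes, satisfiable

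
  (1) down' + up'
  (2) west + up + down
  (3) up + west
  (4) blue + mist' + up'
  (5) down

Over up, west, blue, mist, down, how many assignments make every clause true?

There are 2^5 = 32 truth assignments over (up, west, blue, mist, down).
Split on west. With west = 1, the clauses containing west are satisfied and west' drops from the rest; 4 of the 2^4 = 16 assignments to the other variables satisfy what remains.
With west = 0, by the same count on the reduced clause set, 0 assignments work.
Total: 4 + 0 = 4.

4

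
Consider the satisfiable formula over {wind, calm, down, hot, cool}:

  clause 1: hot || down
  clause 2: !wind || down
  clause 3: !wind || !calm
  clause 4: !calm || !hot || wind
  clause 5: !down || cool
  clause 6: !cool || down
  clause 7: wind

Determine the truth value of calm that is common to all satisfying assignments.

Suppose calm = true.
From the singleton clause (!wind), wind = false.
That conflicts with the unit clause (wind).
So every satisfying assignment has calm = False.

False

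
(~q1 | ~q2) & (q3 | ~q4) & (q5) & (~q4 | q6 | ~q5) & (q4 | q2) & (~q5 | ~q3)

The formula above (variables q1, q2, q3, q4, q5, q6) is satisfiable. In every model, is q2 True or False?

Suppose q2 = 0.
From the singleton clause (q5), q5 = 1.
From the singleton clause (q4), q4 = 1.
From the singleton clause (q3), q3 = 1.
Now (~q3) is unsatisfied and unit — conflict.
So every satisfying assignment has q2 = True.

True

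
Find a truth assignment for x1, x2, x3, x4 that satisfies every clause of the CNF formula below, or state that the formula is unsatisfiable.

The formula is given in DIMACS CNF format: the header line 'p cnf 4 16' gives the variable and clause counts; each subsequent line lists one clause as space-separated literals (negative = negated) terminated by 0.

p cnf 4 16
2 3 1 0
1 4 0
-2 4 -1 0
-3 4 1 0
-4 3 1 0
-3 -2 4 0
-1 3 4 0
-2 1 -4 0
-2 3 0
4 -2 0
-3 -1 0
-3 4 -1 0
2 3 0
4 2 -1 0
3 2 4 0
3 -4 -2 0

Case x1 = False:
From the singleton clause (x4), x4 = True.
From the singleton clause (x3), x3 = True.
From the singleton clause (¬x2), x2 = False.
This assignment satisfies each clause.

x1 ↦ False,  x2 ↦ False,  x3 ↦ True,  x4 ↦ True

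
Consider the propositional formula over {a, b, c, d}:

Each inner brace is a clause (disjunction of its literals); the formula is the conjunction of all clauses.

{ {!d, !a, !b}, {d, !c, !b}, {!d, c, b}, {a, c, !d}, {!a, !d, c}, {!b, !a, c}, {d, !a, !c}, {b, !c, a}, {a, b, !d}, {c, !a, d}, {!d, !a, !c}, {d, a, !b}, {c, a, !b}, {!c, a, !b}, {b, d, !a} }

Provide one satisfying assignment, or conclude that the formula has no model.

Branch on d: set d = false.
Branch on c: set c = false.
The clause (!a) is unit, so a = false.
The clause (!b) is unit, so b = false.
Every clause now holds.

a: false, b: false, c: false, d: false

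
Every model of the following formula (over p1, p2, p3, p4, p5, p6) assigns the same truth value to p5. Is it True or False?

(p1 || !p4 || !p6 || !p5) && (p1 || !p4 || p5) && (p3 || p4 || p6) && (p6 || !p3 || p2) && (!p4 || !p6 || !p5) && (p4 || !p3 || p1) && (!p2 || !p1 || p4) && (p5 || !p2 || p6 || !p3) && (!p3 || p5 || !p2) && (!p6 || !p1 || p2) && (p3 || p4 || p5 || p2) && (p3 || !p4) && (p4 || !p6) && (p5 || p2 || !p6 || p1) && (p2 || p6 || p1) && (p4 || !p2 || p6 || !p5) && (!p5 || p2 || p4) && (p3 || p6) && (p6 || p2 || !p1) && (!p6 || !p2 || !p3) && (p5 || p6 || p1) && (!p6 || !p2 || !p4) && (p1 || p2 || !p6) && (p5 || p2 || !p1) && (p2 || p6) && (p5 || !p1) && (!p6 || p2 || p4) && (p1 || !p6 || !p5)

Suppose p5 = false.
Unit clause (!p1) forces p1 = false.
Unit clause (!p4) forces p4 = false.
Unit clause (!p3) forces p3 = false.
Unit clause (p6) forces p6 = true.
But (!p6) is also a unit clause — contradiction.
So every satisfying assignment has p5 = True.

True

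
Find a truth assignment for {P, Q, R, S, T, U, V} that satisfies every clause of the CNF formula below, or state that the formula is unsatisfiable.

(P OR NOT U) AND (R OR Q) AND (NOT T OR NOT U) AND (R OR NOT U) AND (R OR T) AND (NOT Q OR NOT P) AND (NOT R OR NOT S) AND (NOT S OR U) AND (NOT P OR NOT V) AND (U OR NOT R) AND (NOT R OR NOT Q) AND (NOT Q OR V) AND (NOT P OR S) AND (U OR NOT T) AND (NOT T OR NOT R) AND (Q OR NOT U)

UNSATISFIABLE

Try P = true.
From the singleton clause (NOT Q), Q = false.
From the singleton clause (R), R = true.
From the singleton clause (NOT S), S = false.
That conflicts with the unit clause (S).
So P must be the other value — set P = false.
From the singleton clause (NOT U), U = false.
From the singleton clause (NOT S), S = false.
From the singleton clause (NOT R), R = false.
From the singleton clause (Q), Q = true.
From the singleton clause (T), T = true.
That conflicts with the unit clause (NOT T).
Both values of P lead to a conflict.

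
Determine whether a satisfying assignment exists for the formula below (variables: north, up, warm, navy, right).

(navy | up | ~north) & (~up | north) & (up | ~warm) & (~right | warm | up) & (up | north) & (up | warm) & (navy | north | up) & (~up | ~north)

No

Suppose up = 0.
(~warm) alone gives warm = 0.
That conflicts with the unit clause (warm).
Undo up and try up = 1.
(north) alone gives north = 1.
That conflicts with the unit clause (~north).
Either choice for up ends in contradiction.
No assignment satisfies every clause.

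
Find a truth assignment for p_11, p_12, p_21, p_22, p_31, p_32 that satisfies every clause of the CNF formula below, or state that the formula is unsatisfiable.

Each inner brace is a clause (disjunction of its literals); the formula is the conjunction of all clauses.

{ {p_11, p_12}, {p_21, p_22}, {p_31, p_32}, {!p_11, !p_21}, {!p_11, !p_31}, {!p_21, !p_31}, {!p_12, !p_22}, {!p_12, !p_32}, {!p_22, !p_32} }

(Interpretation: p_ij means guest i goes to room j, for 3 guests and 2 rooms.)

Try p_11 = true.
Unit clause (!p_21) forces p_21 = false.
Unit clause (p_22) forces p_22 = true.
Unit clause (!p_31) forces p_31 = false.
Unit clause (p_32) forces p_32 = true.
Now (!p_32) is unsatisfied and unit — conflict.
Undo p_11 and try p_11 = false.
Unit clause (p_12) forces p_12 = true.
Unit clause (!p_22) forces p_22 = false.
Unit clause (p_21) forces p_21 = true.
Unit clause (!p_31) forces p_31 = false.
Unit clause (p_32) forces p_32 = true.
Now (!p_32) is unsatisfied and unit — conflict.
Both values of p_11 lead to a conflict.

UNSATISFIABLE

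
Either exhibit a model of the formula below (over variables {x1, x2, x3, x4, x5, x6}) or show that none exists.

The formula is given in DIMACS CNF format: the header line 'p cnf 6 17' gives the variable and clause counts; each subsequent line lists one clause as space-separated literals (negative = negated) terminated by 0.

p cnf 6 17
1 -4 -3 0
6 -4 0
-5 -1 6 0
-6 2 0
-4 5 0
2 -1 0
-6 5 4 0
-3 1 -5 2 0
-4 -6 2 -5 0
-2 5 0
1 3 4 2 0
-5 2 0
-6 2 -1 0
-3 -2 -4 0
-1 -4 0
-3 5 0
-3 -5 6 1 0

x1=True, x2=True, x3=False, x4=False, x5=True, x6=True

Suppose x6 = True.
The clause (x2) is unit, so x2 = True.
The clause (x5) is unit, so x5 = True.
Suppose x3 = False.
Suppose x1 = True.
The clause (¬x4) is unit, so x4 = False.
All clauses are satisfied.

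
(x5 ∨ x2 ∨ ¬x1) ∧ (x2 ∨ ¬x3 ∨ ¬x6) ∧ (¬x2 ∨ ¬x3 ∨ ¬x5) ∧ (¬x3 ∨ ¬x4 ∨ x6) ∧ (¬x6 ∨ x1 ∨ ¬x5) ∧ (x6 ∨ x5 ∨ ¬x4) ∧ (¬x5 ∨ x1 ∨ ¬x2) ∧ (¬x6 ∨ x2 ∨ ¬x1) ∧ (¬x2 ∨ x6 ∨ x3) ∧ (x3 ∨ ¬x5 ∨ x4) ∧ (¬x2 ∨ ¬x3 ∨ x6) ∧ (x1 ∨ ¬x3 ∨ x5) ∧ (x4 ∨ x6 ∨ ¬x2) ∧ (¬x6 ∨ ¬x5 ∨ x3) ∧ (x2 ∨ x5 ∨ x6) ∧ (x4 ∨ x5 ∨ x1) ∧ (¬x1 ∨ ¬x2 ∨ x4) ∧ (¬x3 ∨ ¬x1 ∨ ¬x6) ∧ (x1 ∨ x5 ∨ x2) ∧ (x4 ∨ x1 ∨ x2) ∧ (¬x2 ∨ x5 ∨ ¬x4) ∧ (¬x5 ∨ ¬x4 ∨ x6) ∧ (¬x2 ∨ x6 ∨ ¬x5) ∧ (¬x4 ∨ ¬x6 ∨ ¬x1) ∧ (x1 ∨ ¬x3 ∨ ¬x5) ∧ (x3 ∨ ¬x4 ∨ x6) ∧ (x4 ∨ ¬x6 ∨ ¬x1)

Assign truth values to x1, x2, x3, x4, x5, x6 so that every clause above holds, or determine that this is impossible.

x1=True, x2=False, x3=True, x4=False, x5=True, x6=False

Suppose x5 = True.
Suppose x2 = False.
Suppose x3 = True.
The clause (¬x6) is unit, so x6 = False.
The clause (¬x4) is unit, so x4 = False.
The clause (x1) is unit, so x1 = True.
This assignment satisfies each clause.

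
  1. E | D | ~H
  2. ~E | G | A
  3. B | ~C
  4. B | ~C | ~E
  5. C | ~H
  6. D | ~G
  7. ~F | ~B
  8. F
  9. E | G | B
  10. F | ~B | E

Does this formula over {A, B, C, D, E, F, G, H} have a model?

Yes

(F) alone gives F = 1.
(~B) alone gives B = 0.
(~C) alone gives C = 0.
(~H) alone gives H = 0.
Suppose D = 0.
(~G) alone gives G = 0.
(E) alone gives E = 1.
(A) alone gives A = 1.
This assignment satisfies each clause.
A satisfying assignment: A ↦ 1; B ↦ 0; C ↦ 0; D ↦ 0; E ↦ 1; F ↦ 1; G ↦ 0; H ↦ 0.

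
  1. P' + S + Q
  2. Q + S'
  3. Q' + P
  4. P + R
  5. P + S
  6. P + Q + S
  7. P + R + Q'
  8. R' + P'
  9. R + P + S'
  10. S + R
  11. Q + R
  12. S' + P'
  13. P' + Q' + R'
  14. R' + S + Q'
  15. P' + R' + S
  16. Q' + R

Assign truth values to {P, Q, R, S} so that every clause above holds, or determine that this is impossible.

Try Q = 1.
From the singleton clause (P), P = 1.
From the singleton clause (R'), R = 0.
But (R) is also a unit clause — contradiction.
That branch fails; take Q = 0 instead.
From the singleton clause (S'), S = 0.
From the singleton clause (P'), P = 0.
But (P) is also a unit clause — contradiction.
Neither Q = 1 nor Q = 0 works.

UNSATISFIABLE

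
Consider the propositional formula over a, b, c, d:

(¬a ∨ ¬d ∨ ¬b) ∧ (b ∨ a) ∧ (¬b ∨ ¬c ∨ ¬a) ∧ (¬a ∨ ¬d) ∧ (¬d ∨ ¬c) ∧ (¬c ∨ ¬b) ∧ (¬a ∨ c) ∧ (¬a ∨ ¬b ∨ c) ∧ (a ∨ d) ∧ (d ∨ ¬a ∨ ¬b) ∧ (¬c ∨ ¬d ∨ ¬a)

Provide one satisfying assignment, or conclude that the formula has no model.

Suppose b = False.
Unit clause (a) forces a = True.
Unit clause (¬d) forces d = False.
Unit clause (c) forces c = True.
This assignment satisfies each clause.

a ↦ True, b ↦ False, c ↦ True, d ↦ False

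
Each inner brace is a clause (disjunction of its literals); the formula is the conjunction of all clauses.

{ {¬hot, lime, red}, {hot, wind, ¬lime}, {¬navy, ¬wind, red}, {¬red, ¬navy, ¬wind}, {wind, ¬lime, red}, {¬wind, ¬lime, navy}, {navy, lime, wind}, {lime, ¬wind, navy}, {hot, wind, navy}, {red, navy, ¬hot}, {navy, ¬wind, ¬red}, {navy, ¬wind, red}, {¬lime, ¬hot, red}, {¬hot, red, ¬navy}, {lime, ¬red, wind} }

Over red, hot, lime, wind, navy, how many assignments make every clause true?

3

There are 2^5 = 32 truth assignments over (red, hot, lime, wind, navy).
Split on navy. With navy = True, the clauses containing navy are satisfied and ¬navy drops from the rest; 2 of the 2^4 = 16 assignments to the other variables satisfy what remains.
With navy = False, by the same count on the reduced clause set, 1 assignment works.
Total: 2 + 1 = 3.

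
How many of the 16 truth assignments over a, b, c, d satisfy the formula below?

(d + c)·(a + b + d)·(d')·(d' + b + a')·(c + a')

3

There are 2^4 = 16 truth assignments over (a, b, c, d).
Split on d. With d = 1, the clauses containing d are satisfied and d' drops from the rest; 0 of the 2^3 = 8 assignments to the other variables satisfy what remains.
With d = 0, by the same count on the reduced clause set, 3 assignments work.
Total: 0 + 3 = 3.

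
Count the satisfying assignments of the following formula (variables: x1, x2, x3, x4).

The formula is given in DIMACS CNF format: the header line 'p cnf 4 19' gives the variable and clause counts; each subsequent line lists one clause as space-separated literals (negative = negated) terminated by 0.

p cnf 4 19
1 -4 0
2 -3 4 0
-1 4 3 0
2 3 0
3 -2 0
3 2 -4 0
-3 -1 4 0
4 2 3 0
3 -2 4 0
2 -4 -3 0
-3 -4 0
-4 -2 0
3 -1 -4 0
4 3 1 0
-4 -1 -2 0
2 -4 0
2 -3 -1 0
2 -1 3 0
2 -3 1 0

1

There are 2^4 = 16 truth assignments over (x1, x2, x3, x4).
Split on x1. With x1 = True, the clauses containing x1 are satisfied and ¬x1 drops from the rest; 0 of the 2^3 = 8 assignments to the other variables satisfy what remains.
With x1 = False, by the same count on the reduced clause set, 1 assignment works.
(One model: x1=F, x2=T, x3=T, x4=F.)
Total: 0 + 1 = 1.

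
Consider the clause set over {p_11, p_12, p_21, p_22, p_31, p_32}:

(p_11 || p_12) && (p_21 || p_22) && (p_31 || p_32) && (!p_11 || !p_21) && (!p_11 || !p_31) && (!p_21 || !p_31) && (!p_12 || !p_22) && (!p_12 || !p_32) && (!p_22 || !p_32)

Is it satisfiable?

No

Case p_11 = true:
Unit clause (!p_21) forces p_21 = false.
Unit clause (p_22) forces p_22 = true.
Unit clause (!p_31) forces p_31 = false.
Unit clause (p_32) forces p_32 = true.
Now (!p_32) is unsatisfied and unit — conflict.
Undo p_11 and try p_11 = false.
Unit clause (p_12) forces p_12 = true.
Unit clause (!p_22) forces p_22 = false.
Unit clause (p_21) forces p_21 = true.
Unit clause (!p_31) forces p_31 = false.
Unit clause (p_32) forces p_32 = true.
Now (!p_32) is unsatisfied and unit — conflict.
Neither p_11 = true nor p_11 = false works.
No assignment satisfies every clause.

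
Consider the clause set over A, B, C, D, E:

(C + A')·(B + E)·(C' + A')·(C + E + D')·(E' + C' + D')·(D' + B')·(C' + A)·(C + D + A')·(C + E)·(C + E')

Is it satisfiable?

No, unsatisfiable

Branch on C: set C = 1.
Unit clause (A') forces A = 0.
That conflicts with the unit clause (A).
So C must be the other value — set C = 0.
Unit clause (A') forces A = 0.
Unit clause (E) forces E = 1.
That conflicts with the unit clause (E').
Both values of C lead to a conflict.
No assignment satisfies every clause.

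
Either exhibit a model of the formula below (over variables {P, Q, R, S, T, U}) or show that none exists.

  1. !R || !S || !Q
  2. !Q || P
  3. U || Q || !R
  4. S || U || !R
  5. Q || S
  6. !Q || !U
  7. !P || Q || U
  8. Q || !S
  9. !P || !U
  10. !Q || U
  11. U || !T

UNSATISFIABLE

Case Q = false:
From the singleton clause (S), S = true.
But (!S) is also a unit clause — contradiction.
So Q must be the other value — set Q = true.
From the singleton clause (P), P = true.
From the singleton clause (!U), U = false.
But (U) is also a unit clause — contradiction.
Either choice for Q ends in contradiction.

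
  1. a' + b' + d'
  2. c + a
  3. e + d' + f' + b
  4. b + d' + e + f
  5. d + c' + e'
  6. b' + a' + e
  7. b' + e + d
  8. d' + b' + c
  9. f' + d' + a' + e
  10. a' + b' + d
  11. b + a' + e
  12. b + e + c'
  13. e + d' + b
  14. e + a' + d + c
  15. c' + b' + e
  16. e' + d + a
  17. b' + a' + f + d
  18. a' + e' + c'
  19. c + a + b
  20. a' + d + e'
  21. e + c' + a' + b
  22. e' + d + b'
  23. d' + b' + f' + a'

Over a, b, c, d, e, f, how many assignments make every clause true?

There are 2^6 = 64 truth assignments over (a, b, c, d, e, f).
Split on b. With b = 1, the clauses containing b are satisfied and b' drops from the rest; 2 of the 2^5 = 32 assignments to the other variables satisfy what remains.
With b = 0, by the same count on the reduced clause set, 4 assignments work.
(One model: a=F, b=F, c=T, d=T, e=T, f=F.)
Total: 2 + 4 = 6.

6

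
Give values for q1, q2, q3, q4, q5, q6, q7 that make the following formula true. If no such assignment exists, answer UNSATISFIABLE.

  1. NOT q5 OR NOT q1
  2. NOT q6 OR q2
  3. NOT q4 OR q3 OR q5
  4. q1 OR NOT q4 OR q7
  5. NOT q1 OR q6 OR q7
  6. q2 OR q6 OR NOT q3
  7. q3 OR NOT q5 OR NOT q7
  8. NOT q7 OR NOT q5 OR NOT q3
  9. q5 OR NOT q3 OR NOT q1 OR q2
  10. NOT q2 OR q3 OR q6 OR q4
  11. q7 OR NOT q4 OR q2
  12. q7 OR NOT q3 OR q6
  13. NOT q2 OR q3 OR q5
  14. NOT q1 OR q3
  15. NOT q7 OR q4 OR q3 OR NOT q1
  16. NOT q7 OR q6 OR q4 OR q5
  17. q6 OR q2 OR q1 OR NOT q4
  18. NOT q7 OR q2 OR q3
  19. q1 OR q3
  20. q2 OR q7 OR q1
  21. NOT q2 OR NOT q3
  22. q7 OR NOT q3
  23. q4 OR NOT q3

Case q5 = false:
Case q6 = false:
Case q4 = false:
From the singleton clause (NOT q7), q7 = false.
From the singleton clause (NOT q1), q1 = false.
From the singleton clause (NOT q3), q3 = false.
That conflicts with the unit clause (q3).
Backtrack on q4: now try q4 = true.
From the singleton clause (q3), q3 = true.
From the singleton clause (q2), q2 = true.
That conflicts with the unit clause (NOT q2).
Either choice for q4 ends in contradiction.
Backtrack on q6: now try q6 = true.
From the singleton clause (q2), q2 = true.
From the singleton clause (q3), q3 = true.
That conflicts with the unit clause (NOT q3).
Either choice for q6 ends in contradiction.
Backtrack on q5: now try q5 = true.
From the singleton clause (NOT q1), q1 = false.
From the singleton clause (q3), q3 = true.
From the singleton clause (NOT q7), q7 = false.
That conflicts with the unit clause (q7).
Either choice for q5 ends in contradiction.

UNSATISFIABLE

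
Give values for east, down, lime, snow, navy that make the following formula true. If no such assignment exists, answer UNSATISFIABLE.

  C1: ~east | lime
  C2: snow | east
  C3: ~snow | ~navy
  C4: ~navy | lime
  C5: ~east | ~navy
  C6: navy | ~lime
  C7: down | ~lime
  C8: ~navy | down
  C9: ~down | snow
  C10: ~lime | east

east: 0; down: 0; lime: 0; snow: 1; navy: 0

Case east = 0:
The clause (snow) is unit, so snow = 1.
The clause (~navy) is unit, so navy = 0.
The clause (~lime) is unit, so lime = 0.
No clause remains; down is free.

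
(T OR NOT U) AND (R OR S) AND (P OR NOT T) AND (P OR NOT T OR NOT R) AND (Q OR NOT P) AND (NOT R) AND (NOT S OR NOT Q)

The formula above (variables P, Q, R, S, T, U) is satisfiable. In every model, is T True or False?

False

Suppose T = true.
From the singleton clause (P), P = true.
From the singleton clause (Q), Q = true.
From the singleton clause (NOT R), R = false.
From the singleton clause (S), S = true.
That conflicts with the unit clause (NOT S).
So every satisfying assignment has T = False.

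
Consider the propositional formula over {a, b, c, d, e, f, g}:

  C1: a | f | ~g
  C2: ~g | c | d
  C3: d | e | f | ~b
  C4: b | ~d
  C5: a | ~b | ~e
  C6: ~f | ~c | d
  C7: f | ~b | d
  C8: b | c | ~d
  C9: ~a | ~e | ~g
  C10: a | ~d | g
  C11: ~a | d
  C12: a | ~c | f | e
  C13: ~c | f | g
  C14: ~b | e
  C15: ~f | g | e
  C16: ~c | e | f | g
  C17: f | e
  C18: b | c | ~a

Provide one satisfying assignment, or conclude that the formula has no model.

a: 1; b: 1; c: 1; d: 1; e: 1; f: 1; g: 0

Branch on b: set b = 1.
Unit clause (e) forces e = 1.
Unit clause (a) forces a = 1.
Unit clause (~g) forces g = 0.
Unit clause (d) forces d = 1.
Branch on c: set c = 1.
Unit clause (f) forces f = 1.
Every clause now holds.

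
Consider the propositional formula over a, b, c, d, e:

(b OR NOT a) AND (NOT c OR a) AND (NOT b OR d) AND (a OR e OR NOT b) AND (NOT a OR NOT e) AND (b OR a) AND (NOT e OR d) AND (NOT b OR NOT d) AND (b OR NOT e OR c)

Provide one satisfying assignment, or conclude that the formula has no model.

UNSATISFIABLE

Case b = true:
From the singleton clause (d), d = true.
But (NOT d) is also a unit clause — contradiction.
That branch fails; take b = false instead.
From the singleton clause (NOT a), a = false.
But (a) is also a unit clause — contradiction.
Both values of b lead to a conflict.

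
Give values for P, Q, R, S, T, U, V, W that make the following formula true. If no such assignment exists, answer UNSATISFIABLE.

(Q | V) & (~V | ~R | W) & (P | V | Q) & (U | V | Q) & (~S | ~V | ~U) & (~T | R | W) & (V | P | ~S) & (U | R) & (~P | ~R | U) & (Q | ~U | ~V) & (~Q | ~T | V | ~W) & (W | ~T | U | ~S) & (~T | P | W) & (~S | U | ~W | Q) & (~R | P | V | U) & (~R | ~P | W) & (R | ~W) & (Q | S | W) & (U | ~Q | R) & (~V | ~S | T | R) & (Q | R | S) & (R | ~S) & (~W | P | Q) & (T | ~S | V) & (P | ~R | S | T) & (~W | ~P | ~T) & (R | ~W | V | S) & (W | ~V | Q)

Suppose Q = 1.
Suppose U = 1.
Suppose S = 0.
Suppose R = 0.
(~W) alone gives W = 0.
(~T) alone gives T = 0.
Every clause is now satisfied; P, V are unconstrained.

P=0; Q=1; R=0; S=0; T=0; U=1; V=1; W=0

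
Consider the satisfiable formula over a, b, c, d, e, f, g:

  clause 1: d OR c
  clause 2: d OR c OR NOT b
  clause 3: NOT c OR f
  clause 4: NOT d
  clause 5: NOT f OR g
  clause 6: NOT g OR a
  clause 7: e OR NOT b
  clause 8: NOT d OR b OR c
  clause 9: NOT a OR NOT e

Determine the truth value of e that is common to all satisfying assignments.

Suppose e = true.
The clause (NOT d) is unit, so d = false.
The clause (c) is unit, so c = true.
The clause (f) is unit, so f = true.
The clause (g) is unit, so g = true.
The clause (a) is unit, so a = true.
Now (NOT a) is unsatisfied and unit — conflict.
So every satisfying assignment has e = False.

False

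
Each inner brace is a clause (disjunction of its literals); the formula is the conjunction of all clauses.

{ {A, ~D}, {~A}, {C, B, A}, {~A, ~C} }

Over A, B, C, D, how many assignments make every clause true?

There are 2^4 = 16 truth assignments over (A, B, C, D).
Check each against the 4 clauses (columns in the order A, B, C, D):
  F F F F  ✗ fails (C | B | A)
  F F F T  ✗ fails (A | ~D)
  F F T F  ✓ satisfies all
  F F T T  ✗ fails (A | ~D)
  F T F F  ✓ satisfies all
  F T F T  ✗ fails (A | ~D)
  F T T F  ✓ satisfies all
  F T T T  ✗ fails (A | ~D)
  T F F F  ✗ fails (~A)
  T F F T  ✗ fails (~A)
  T F T F  ✗ fails (~A)
  T F T T  ✗ fails (~A)
  T T F F  ✗ fails (~A)
  T T F T  ✗ fails (~A)
  T T T F  ✗ fails (~A)
  T T T T  ✗ fails (~A)
3 of the 16 rows are models.

3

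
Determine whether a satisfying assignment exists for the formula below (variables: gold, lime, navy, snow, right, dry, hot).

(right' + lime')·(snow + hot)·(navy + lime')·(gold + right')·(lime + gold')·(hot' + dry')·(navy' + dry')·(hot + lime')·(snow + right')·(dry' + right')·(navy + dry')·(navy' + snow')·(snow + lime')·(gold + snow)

Satisfiable

Branch on right: set right = 0.
Branch on snow: set snow = 1.
The clause (navy') is unit, so navy = 0.
The clause (lime') is unit, so lime = 0.
The clause (gold') is unit, so gold = 0.
The clause (dry') is unit, so dry = 0.
All clauses hold; hot can take either value.
A satisfying assignment: gold ↦ 0; lime ↦ 0; navy ↦ 0; snow ↦ 1; right ↦ 0; dry ↦ 0; hot ↦ 1.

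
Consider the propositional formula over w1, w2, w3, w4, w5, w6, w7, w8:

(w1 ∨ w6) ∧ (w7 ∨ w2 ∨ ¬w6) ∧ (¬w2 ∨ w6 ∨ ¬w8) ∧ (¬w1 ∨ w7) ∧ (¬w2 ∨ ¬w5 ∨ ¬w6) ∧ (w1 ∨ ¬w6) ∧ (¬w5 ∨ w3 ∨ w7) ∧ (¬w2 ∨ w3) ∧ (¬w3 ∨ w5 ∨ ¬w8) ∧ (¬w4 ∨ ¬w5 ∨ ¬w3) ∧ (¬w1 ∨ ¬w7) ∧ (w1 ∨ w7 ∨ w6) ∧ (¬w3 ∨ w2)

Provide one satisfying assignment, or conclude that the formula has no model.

Suppose w1 = True.
The clause (w7) is unit, so w7 = True.
But (¬w7) is also a unit clause — contradiction.
Undo w1 and try w1 = False.
The clause (w6) is unit, so w6 = True.
But (¬w6) is also a unit clause — contradiction.
Both values of w1 lead to a conflict.

UNSATISFIABLE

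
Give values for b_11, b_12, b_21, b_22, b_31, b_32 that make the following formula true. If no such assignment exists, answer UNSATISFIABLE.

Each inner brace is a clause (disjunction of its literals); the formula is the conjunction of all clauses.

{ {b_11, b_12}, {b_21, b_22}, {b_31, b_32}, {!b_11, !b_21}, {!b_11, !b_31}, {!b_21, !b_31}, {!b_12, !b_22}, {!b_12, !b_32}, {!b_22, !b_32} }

Branch on b_11: set b_11 = true.
(!b_21) alone gives b_21 = false.
(b_22) alone gives b_22 = true.
(!b_31) alone gives b_31 = false.
(b_32) alone gives b_32 = true.
Now (!b_32) is unsatisfied and unit — conflict.
That branch fails; take b_11 = false instead.
(b_12) alone gives b_12 = true.
(!b_22) alone gives b_22 = false.
(b_21) alone gives b_21 = true.
(!b_31) alone gives b_31 = false.
(b_32) alone gives b_32 = true.
Now (!b_32) is unsatisfied and unit — conflict.
Either choice for b_11 ends in contradiction.

UNSATISFIABLE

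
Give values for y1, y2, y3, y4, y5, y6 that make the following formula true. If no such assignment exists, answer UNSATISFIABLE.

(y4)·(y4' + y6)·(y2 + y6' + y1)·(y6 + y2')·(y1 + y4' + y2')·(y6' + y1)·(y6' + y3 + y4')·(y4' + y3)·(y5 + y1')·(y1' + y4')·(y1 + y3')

(y4) alone gives y4 = 1.
(y6) alone gives y6 = 1.
(y1) alone gives y1 = 1.
That conflicts with the unit clause (y1').

UNSATISFIABLE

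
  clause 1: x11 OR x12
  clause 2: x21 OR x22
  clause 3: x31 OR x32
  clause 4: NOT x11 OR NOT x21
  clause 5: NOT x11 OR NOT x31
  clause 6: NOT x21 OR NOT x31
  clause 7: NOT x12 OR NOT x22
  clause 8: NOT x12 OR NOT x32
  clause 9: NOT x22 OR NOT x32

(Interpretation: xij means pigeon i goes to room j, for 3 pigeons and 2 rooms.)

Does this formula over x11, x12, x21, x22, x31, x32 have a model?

Case x11 = true:
The clause (NOT x21) is unit, so x21 = false.
The clause (x22) is unit, so x22 = true.
The clause (NOT x31) is unit, so x31 = false.
The clause (x32) is unit, so x32 = true.
Now (NOT x32) is unsatisfied and unit — conflict.
Backtrack on x11: now try x11 = false.
The clause (x12) is unit, so x12 = true.
The clause (NOT x22) is unit, so x22 = false.
The clause (x21) is unit, so x21 = true.
The clause (NOT x31) is unit, so x31 = false.
The clause (x32) is unit, so x32 = true.
Now (NOT x32) is unsatisfied and unit — conflict.
Either choice for x11 ends in contradiction.
No assignment satisfies every clause.

No, unsatisfiable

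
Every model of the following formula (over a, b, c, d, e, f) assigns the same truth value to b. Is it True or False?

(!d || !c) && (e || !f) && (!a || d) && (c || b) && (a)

True

Suppose b = false.
Unit clause (c) forces c = true.
Unit clause (!d) forces d = false.
Unit clause (!a) forces a = false.
But (a) is also a unit clause — contradiction.
So every satisfying assignment has b = True.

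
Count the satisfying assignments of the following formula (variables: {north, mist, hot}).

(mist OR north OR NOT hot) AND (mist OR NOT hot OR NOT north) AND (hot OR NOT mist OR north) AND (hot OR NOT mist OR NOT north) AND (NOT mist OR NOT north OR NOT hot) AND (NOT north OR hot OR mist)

2

There are 2^3 = 8 truth assignments over (north, mist, hot).
Check each against the 6 clauses (columns in the order north, mist, hot):
  F F F  ✓ satisfies all
  F F T  ✗ fails (mist OR north OR NOT hot)
  F T F  ✗ fails (hot OR NOT mist OR north)
  F T T  ✓ satisfies all
  T F F  ✗ fails (NOT north OR hot OR mist)
  T F T  ✗ fails (mist OR NOT hot OR NOT north)
  T T F  ✗ fails (hot OR NOT mist OR NOT north)
  T T T  ✗ fails (NOT mist OR NOT north OR NOT hot)
2 of the 8 rows are models.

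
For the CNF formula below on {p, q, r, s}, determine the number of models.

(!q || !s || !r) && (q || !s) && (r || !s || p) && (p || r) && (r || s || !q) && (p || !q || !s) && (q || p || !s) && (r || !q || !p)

There are 2^4 = 16 truth assignments over (p, q, r, s).
Check each against the 8 clauses (columns in the order p, q, r, s):
  F F F F  ✗ fails (p || r)
  F F F T  ✗ fails (q || !s)
  F F T F  ✓ satisfies all
  F F T T  ✗ fails (q || !s)
  F T F F  ✗ fails (p || r)
  F T F T  ✗ fails (r || !s || p)
  F T T F  ✓ satisfies all
  F T T T  ✗ fails (!q || !s || !r)
  T F F F  ✓ satisfies all
  T F F T  ✗ fails (q || !s)
  T F T F  ✓ satisfies all
  T F T T  ✗ fails (q || !s)
  T T F F  ✗ fails (r || s || !q)
  T T F T  ✗ fails (r || !q || !p)
  T T T F  ✓ satisfies all
  T T T T  ✗ fails (!q || !s || !r)
5 of the 16 rows are models.

5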